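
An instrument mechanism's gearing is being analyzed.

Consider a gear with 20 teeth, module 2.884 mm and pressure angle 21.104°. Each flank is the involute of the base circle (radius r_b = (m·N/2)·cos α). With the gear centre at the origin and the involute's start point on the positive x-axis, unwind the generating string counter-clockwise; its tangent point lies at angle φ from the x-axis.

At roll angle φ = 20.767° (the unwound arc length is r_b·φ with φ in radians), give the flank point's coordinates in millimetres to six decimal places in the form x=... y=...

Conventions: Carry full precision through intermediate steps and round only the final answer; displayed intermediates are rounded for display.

recognized (one wheel, involute flank): single-mesh tooth geometry, m = 2.884, N = 20
pitch radius r_p = m·N/2 = 2.884·20/2 = 28.840000
base radius r_b = r_p·cos α = 28.840000·cos 21.104° = 26.905655
roll angle φ = 20.767° = 0.36245253 rad
x = r_b·(cos φ + φ·sin φ) = 28.615356
y = r_b·(sin φ − φ·cos φ) = 0.421463

x=28.615356 y=0.421463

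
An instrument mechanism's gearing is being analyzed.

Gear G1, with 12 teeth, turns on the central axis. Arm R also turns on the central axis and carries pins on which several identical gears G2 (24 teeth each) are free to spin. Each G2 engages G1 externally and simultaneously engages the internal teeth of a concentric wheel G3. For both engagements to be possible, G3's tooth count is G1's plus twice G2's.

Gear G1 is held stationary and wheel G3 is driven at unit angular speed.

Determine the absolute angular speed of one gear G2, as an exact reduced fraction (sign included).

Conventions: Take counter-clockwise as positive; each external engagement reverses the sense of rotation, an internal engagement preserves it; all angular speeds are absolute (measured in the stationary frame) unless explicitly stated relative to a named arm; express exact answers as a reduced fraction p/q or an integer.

5/4

class = planetary set [G3 = 12+2·24 = 60; Willis about the carrier]
ring teeth: 12 + 2·24 = 60
12(ω_sun−ω_arm) = −60(ω_ring−ω_arm),  ω_sun = 0, ω_ring = 1
12(0−ω_arm) = −60(1−ω_arm)  ⇒  72·ω_arm = 60  ⇒  ω_arm = 5/6
sun–planet mesh: 12·(0−5/6) = −24·(ω_p−ω_arm)  ⇒  ω_p−ω_arm = 5/12
ω_p = 5/6 + 5/12 = 5/4
exact speed ratio = 5/4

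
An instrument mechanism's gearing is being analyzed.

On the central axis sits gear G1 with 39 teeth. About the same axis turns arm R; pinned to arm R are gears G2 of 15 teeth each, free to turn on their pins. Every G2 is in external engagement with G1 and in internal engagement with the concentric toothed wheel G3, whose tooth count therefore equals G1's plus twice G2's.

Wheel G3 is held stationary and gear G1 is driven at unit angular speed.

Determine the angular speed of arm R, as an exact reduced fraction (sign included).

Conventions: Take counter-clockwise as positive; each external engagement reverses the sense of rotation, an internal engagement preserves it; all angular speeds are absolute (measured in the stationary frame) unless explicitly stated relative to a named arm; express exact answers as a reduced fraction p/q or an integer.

13/36

topology: planetary set — G1 39T / G2 15T / G3 69T, arm = carrier (Willis)
ring teeth: 39 + 2·15 = 69
39(ω_sun−ω_arm) = −69(ω_ring−ω_arm),  ω_ring = 0, ω_sun = 1
39(1−ω_arm) = −69(0−ω_arm)  ⇒  108·ω_arm = 39  ⇒  ω_arm = 13/36
exact speed ratio = 13/36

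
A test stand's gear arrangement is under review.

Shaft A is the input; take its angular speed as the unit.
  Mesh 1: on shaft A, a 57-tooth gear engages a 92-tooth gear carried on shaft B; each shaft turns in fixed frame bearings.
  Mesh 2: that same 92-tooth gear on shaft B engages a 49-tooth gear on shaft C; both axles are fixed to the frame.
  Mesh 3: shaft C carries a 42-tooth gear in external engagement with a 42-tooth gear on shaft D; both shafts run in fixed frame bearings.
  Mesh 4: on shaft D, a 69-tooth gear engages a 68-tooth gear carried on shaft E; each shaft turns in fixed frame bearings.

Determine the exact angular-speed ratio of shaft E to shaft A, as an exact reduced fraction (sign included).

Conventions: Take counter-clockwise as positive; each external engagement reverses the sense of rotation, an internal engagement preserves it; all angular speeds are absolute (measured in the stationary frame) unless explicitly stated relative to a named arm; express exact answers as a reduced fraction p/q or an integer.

3933/3332

class = fixed-axis compound train [4 meshes; 4 ratios multiply, 4 sense flips]
mesh 1 [57T→92T]: running ratio 57/92, sense −
mesh 2 [92T→49T]: running ratio 57/49, sense +
mesh 3 [42T→42T]: running ratio 57/49, sense −
mesh 4 [69T→68T]: running ratio 3933/3332, sense +
ω_out/ω_in = 3933/3332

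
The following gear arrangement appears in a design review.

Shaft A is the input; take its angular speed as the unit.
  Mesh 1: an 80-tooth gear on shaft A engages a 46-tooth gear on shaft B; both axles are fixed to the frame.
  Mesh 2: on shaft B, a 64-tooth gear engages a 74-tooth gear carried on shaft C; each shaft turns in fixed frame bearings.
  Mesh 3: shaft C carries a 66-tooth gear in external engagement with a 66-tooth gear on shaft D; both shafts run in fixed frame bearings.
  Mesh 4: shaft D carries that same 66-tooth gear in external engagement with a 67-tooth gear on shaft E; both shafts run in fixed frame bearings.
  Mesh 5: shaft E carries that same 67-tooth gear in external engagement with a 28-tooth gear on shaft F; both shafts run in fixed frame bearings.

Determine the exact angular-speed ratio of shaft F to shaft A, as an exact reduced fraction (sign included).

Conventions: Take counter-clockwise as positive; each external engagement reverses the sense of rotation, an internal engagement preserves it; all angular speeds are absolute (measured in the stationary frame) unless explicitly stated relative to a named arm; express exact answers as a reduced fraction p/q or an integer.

-21120/5957

class = fixed-axis compound train [5 meshes; 5 ratios multiply, 5 sense flips]
mesh 1 [80T→46T]: running ratio 40/23, sense −
mesh 2 [64T→74T]: running ratio 1280/851, sense +
mesh 3 [66T→66T]: running ratio 1280/851, sense −
mesh 4 [66T→67T]: running ratio 84480/57017, sense +
mesh 5 [67T→28T]: running ratio 21120/5957, sense −
ω_out/ω_in = -21120/5957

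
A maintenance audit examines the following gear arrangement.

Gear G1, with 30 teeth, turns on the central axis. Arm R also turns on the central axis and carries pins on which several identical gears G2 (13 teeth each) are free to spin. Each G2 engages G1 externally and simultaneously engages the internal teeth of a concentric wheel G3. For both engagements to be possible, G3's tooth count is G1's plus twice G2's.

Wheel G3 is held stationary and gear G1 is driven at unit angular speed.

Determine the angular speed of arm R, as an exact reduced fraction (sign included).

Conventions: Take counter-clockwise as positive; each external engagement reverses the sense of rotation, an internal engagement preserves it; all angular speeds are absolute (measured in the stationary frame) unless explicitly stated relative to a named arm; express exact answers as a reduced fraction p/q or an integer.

15/43

recognized (axles ride arm R): planetary set, 30/13/56 teeth
ring teeth: 30 + 2·13 = 56
30(ω_sun−ω_arm) = −56(ω_ring−ω_arm),  ω_ring = 0, ω_sun = 1
30(1−ω_arm) = −56(0−ω_arm)  ⇒  86·ω_arm = 30  ⇒  ω_arm = 15/43
exact speed ratio = 15/43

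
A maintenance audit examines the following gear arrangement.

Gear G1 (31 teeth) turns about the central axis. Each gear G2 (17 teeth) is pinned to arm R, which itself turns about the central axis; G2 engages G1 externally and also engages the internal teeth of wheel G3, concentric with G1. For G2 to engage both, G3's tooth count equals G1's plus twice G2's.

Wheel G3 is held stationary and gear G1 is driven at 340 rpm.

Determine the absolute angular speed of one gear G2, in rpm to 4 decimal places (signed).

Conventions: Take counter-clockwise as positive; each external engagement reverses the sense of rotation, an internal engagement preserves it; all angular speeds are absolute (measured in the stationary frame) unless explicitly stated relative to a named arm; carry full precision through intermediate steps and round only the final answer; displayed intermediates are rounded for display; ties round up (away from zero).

planetary set (31T centre, 17T on arm, 65T internal) — Willis relation
normalise by the input: solve with ω_sun = 1, then scale by 340 rpm
ring teeth: 31 + 2·17 = 65
31(ω_sun−ω_arm) = −65(ω_ring−ω_arm),  ω_ring = 0, ω_sun = 1
31(1−ω_arm) = −65(0−ω_arm)  ⇒  96·ω_arm = 31  ⇒  ω_arm = 31/96
sun–planet mesh: 31·(1−31/96) = −17·(ω_p−ω_arm)  ⇒  ω_p−ω_arm = -2015/1632
ω_p = 31/96 − 2015/1632 = -31/34
scale: ω_p = -31/34 × 340 rpm = -310.0000 rpm

-310.0000 rpm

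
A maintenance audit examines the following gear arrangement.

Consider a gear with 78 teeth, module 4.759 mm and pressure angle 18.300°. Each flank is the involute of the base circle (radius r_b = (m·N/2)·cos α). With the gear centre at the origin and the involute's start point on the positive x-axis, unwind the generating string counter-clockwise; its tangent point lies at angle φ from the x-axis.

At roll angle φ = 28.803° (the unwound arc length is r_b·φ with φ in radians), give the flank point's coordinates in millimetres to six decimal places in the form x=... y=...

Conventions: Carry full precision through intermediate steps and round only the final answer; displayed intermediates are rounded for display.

single-mesh involute tooth geometry (78T wheel at module 4.759)
pitch radius r_p = m·N/2 = 4.759·78/2 = 185.601000
base radius r_b = r_p·cos α = 185.601000·cos 18.300° = 176.214318
roll angle φ = 28.803° = 0.50270718 rad
x = r_b·(cos φ + φ·sin φ) = 197.093169
y = r_b·(sin φ − φ·cos φ) = 7.275285

x=197.093169 y=7.275285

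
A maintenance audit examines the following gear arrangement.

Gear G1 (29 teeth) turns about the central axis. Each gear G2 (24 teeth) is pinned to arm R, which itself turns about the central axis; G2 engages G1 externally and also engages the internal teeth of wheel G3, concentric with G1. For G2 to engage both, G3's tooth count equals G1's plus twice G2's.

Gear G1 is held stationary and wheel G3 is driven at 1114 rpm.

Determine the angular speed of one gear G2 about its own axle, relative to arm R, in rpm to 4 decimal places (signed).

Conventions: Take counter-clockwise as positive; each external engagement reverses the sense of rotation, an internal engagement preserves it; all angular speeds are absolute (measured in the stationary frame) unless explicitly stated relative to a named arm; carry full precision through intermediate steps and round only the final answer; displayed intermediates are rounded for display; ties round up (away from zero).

class = planetary set [G3 = 29+2·24 = 77; Willis about the carrier]
normalise by the input: solve with ω_ring = 1, then scale by 1114 rpm
ring teeth: 29 + 2·24 = 77
29(ω_sun−ω_arm) = −77(ω_ring−ω_arm),  ω_sun = 0, ω_ring = 1
29(0−ω_arm) = −77(1−ω_arm)  ⇒  106·ω_arm = 77  ⇒  ω_arm = 77/106
sun–planet mesh: 29·(0−77/106) = −24·(ω_p−ω_arm)  ⇒  ω_p−ω_arm = 2233/2544
scale: ω_p−ω_arm = 2233/2544 × 1114 rpm = +977.8153 rpm

+977.8153 rpm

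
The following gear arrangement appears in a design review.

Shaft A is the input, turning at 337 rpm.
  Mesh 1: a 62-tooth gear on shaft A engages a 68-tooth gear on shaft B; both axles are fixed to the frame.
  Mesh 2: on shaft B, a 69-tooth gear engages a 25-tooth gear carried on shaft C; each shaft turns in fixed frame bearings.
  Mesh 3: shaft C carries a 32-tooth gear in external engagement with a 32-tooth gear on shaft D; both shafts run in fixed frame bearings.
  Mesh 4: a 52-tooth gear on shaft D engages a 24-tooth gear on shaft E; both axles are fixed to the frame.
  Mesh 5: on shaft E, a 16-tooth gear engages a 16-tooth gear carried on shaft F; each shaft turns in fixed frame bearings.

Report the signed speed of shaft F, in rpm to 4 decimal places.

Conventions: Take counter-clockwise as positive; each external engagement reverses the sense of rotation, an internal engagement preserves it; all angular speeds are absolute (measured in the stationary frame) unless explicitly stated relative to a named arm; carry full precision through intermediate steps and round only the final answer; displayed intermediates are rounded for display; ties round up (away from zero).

5-mesh fixed-axis compound train (all bearings frame-fixed)
mesh 1 [62T→68T]: ω = 337.0000×62/68 = 307.2647 rpm, sense flips to −
mesh 2 [69T→25T]: ω = 307.2647×69/25 = 848.0506 rpm, sense flips to +
mesh 3 [32T→32T]: ω = 848.0506×32/32 = 848.0506 rpm, sense flips to −
mesh 4 [52T→24T]: ω = 848.0506×52/24 = 1837.4429 rpm, sense flips to +
mesh 5 [16T→16T]: ω = 1837.4429×16/16 = 1837.4429 rpm, sense flips to −
signed output speed = -1837.4429 rpm

-1837.4429 rpm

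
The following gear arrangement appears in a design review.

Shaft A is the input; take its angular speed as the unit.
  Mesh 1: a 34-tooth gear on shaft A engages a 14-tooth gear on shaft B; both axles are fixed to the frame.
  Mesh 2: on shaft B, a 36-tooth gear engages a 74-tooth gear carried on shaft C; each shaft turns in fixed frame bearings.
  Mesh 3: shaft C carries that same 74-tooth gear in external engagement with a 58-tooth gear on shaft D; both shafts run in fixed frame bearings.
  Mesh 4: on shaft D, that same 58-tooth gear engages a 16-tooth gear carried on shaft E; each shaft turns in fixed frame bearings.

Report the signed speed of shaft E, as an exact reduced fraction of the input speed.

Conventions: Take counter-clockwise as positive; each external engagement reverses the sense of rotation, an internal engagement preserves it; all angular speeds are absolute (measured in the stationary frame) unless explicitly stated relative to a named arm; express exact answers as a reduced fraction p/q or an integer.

153/28

4-mesh fixed-axis compound train (all bearings frame-fixed)
mesh 1 [34T→14T]: |ω|/ω_in = 1×34/14 = 17/7, sense flips to −
mesh 2 [36T→74T]: |ω|/ω_in = (17/7)×36/74 = 306/259, sense flips to +
mesh 3 [74T→58T]: |ω|/ω_in = (306/259)×74/58 = 306/203, sense flips to −
mesh 4 [58T→16T]: |ω|/ω_in = (306/203)×58/16 = 153/28, sense flips to +
signed output speed (× input speed) = 153/28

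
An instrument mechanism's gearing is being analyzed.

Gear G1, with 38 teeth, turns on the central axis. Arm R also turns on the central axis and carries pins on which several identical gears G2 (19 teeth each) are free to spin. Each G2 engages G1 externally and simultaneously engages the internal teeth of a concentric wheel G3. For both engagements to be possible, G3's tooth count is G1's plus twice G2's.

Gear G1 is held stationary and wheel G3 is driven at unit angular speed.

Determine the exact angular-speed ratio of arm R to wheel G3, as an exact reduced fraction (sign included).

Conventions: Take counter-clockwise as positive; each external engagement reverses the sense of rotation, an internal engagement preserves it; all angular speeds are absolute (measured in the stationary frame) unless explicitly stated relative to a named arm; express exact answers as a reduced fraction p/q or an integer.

class = planetary set [G3 = 38+2·19 = 76; Willis about the carrier]
ring teeth: 38 + 2·19 = 76
38(ω_sun−ω_arm) = −76(ω_ring−ω_arm),  ω_sun = 0, ω_ring = 1
38(0−ω_arm) = −76(1−ω_arm)  ⇒  114·ω_arm = 76  ⇒  ω_arm = 2/3
ω_out/ω_in = 2/3

2/3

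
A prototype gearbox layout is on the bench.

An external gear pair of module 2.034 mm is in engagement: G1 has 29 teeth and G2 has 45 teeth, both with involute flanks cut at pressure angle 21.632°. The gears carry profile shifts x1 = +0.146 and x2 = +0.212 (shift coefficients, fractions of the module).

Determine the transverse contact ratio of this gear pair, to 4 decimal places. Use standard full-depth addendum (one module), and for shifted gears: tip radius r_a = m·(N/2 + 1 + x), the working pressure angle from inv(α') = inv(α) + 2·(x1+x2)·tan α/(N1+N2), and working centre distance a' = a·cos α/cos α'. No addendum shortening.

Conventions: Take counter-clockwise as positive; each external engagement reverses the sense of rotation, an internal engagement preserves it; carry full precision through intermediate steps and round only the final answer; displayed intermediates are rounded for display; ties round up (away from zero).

recognized (one external pair, fixed centres): single-mesh tooth geometry, m = 2.034, N1 = 29, N2 = 45
base radii: r_b1 = 27.415830, r_b2 = 42.541805
tip radii: r_a1 = 31.823964, r_a2 = 48.230208
inv(α') = inv(21.632°) + 2·(+0.146+0.212)·tan α/(29+45) = 0.02286171  ⇒  α' = 22.94024°
a' = a·cos α / cos α' = 75.2580·cos 21.632°/cos 22.94024° = 75.965612
action lengths: √(r_a1²−r_b1²) = 16.159733, √(r_a2²−r_b2²) = 22.723287
base pitch p_b = π·m·cos α = 5.939957
CR = (16.159733 + 22.723287 − 75.965612·sin 22.94024°)/5.939957 = 1.561264
contact ratio ≈ 1.5613

1.5613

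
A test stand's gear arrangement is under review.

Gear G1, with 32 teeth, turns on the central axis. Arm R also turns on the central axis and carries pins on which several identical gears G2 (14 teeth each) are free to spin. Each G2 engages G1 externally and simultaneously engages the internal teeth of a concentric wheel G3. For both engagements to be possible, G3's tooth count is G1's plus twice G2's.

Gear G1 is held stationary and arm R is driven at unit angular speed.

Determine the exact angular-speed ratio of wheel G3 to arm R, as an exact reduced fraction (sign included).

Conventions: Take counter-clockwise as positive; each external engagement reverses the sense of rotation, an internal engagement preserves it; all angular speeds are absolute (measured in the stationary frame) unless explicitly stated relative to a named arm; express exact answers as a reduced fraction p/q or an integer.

23/15

planetary set (32T centre, 14T on arm, 60T internal) — Willis relation
ring teeth: 32 + 2·14 = 60
32(ω_sun−ω_arm) = −60(ω_ring−ω_arm),  ω_sun = 0, ω_arm = 1
ω_ring = 1 − (32/60)(0−1) = 23/15
ω_out/ω_in = 23/15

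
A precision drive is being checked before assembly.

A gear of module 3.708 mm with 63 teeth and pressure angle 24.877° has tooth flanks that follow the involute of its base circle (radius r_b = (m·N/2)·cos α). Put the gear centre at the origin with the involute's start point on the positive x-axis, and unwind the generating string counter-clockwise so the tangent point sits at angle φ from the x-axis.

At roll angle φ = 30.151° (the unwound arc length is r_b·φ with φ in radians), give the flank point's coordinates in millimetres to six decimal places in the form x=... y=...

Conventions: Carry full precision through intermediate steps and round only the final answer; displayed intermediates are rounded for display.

x=119.636004 y=5.006117

recognized (one wheel, involute flank): single-mesh tooth geometry, m = 3.708, N = 63
pitch radius r_p = m·N/2 = 3.708·63/2 = 116.802000
base radius r_b = r_p·cos α = 116.802000·cos 24.877° = 105.964288
roll angle φ = 30.151° = 0.52623422 rad
x = r_b·(cos φ + φ·sin φ) = 119.636004
y = r_b·(sin φ − φ·cos φ) = 5.006117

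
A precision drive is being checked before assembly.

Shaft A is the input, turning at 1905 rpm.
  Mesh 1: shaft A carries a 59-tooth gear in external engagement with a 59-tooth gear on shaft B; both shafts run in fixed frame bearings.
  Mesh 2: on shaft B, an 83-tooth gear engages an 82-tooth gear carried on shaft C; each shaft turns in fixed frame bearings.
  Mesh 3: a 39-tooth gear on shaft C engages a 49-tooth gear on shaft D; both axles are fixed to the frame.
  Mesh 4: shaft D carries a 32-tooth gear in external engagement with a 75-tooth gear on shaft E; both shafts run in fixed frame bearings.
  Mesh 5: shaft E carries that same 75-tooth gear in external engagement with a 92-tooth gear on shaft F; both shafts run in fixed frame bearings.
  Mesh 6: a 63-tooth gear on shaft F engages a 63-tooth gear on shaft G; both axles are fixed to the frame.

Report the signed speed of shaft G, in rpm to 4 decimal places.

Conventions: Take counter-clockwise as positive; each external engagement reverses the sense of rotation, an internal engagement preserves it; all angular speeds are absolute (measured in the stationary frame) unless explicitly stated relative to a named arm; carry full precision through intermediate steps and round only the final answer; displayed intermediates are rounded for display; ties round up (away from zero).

recognized (7 fixed axles, 6 meshes): fixed-axis compound train
mesh 1 [59T→59T]: ω = 1905.0000×59/59 = 1905.0000 rpm, sense flips to −
mesh 2 [83T→82T]: ω = 1905.0000×83/82 = 1928.2317 rpm, sense flips to +
mesh 3 [39T→49T]: ω = 1928.2317×39/49 = 1534.7150 rpm, sense flips to −
mesh 4 [32T→75T]: ω = 1534.7150×32/75 = 654.8117 rpm, sense flips to +
mesh 5 [75T→92T]: ω = 654.8117×75/92 = 533.8139 rpm, sense flips to −
mesh 6 [63T→63T]: ω = 533.8139×63/63 = 533.8139 rpm, sense flips to +
signed output speed = +533.8139 rpm

+533.8139 rpm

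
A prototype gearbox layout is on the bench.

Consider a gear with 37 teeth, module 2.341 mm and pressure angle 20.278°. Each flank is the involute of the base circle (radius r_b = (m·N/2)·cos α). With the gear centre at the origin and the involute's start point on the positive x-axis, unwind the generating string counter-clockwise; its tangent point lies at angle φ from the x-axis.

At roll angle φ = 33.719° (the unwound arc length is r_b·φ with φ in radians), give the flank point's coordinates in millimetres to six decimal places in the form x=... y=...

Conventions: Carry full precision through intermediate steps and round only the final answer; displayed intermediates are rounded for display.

topology: single-mesh involute geometry — m = 2.341, N = 37
pitch radius r_p = m·N/2 = 2.341·37/2 = 43.308500
base radius r_b = r_p·cos α = 43.308500·cos 20.278° = 40.624329
roll angle φ = 33.719° = 0.58850757 rad
x = r_b·(cos φ + φ·sin φ) = 47.061765
y = r_b·(sin φ − φ·cos φ) = 2.665658

x=47.061765 y=2.665658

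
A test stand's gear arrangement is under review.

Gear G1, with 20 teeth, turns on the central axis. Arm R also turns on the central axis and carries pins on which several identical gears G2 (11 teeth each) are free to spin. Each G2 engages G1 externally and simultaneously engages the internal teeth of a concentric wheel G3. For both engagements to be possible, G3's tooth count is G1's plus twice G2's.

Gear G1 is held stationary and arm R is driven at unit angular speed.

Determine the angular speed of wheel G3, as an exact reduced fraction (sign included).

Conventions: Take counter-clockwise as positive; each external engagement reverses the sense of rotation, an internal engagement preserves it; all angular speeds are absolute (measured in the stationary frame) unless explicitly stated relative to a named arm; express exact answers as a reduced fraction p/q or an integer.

recognized (axles ride arm R): planetary set, 20/11/42 teeth
ring teeth: 20 + 2·11 = 42
20(ω_sun−ω_arm) = −42(ω_ring−ω_arm),  ω_sun = 0, ω_arm = 1
ω_ring = 1 − (20/42)(0−1) = 31/21
exact speed ratio = 31/21

31/21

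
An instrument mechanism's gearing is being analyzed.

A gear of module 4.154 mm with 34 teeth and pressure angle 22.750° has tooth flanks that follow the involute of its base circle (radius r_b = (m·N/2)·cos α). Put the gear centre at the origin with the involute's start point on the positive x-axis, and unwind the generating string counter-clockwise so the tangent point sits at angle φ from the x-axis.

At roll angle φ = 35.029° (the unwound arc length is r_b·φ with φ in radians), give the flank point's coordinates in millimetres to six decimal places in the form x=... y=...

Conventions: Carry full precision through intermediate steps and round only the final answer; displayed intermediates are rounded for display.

x=76.180953 y=4.777653

topology: single-mesh involute geometry — m = 4.154, N = 34
pitch radius r_p = m·N/2 = 4.154·34/2 = 70.618000
base radius r_b = r_p·cos α = 70.618000·cos 22.750° = 65.123988
roll angle φ = 35.029° = 0.61137138 rad
x = r_b·(cos φ + φ·sin φ) = 76.180953
y = r_b·(sin φ − φ·cos φ) = 4.777653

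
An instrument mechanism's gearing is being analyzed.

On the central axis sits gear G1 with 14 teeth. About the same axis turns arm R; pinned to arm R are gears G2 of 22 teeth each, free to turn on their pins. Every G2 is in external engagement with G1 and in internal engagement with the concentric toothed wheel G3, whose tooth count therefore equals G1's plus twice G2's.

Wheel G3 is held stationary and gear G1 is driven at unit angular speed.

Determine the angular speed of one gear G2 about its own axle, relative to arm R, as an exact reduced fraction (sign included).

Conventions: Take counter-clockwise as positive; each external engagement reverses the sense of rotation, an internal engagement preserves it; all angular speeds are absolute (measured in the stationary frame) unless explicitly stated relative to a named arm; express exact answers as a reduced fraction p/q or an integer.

planetary set (14T centre, 22T on arm, 58T internal) — Willis relation
ring teeth: 14 + 2·22 = 58
14(ω_sun−ω_arm) = −58(ω_ring−ω_arm),  ω_ring = 0, ω_sun = 1
14(1−ω_arm) = −58(0−ω_arm)  ⇒  72·ω_arm = 14  ⇒  ω_arm = 7/36
sun–planet mesh: 14·(1−7/36) = −22·(ω_p−ω_arm)  ⇒  ω_p−ω_arm = -203/396
exact speed ratio = -203/396

-203/396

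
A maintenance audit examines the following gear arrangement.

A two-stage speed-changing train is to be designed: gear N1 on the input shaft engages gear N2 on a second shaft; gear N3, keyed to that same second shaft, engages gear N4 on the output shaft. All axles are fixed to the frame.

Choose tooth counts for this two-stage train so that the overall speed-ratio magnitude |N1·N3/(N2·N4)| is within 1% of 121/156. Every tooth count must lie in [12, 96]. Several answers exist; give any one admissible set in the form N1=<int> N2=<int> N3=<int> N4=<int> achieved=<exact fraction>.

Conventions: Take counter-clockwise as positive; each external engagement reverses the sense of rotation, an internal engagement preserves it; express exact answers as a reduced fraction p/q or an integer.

topology: fixed-axis compound train — 2 stages, target 121/156
target = 121/156 in lowest terms: an exact hit needs N1·N3 = k·121 and N2·N4 = k·156 for one integer k, every count in [12, 96]; additionally prefer no 1:1 stage (N1 ≠ N2, N3 ≠ N4)
k = 1…3: no 1:1-free in-range split of k·121 and k·156 into factor pairs; take k = 4
k = 4: N1·N3 = 484 = 22·22, N2·N4 = 624 = 12·52
achieved = 22·22/(12·52) = 121/156; |achieved − target| = 0 ≤ 121/15600 ✓

N1=22 N2=12 N3=22 N4=52 achieved=121/156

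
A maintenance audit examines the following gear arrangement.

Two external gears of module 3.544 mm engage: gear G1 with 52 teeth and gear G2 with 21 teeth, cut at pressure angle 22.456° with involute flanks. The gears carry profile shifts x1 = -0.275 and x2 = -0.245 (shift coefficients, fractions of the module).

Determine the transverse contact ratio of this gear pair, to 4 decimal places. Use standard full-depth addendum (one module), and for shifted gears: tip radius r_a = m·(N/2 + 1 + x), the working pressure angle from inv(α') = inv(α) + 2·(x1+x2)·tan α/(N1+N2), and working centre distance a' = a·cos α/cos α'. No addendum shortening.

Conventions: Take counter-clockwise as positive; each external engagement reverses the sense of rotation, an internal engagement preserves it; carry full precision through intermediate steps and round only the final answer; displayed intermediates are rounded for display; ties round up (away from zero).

recognized (one external pair, fixed centres): single-mesh tooth geometry, m = 3.544, N1 = 52, N2 = 21
base radii: r_b1 = 85.157010, r_b2 = 34.390331
tip radii: r_a1 = 94.713400, r_a2 = 39.887720
inv(α') = inv(22.456°) + 2·(-0.275-0.245)·tan α/(52+21) = 0.01549470  ⇒  α' = 20.25185°
a' = a·cos α / cos α' = 129.3560·cos 22.456°/cos 20.25185° = 127.424716
action lengths: √(r_a1²−r_b1²) = 41.459761, √(r_a2²−r_b2²) = 20.207309
base pitch p_b = π·m·cos α = 10.289563
CR = (41.459761 + 20.207309 − 127.424716·sin 20.25185°)/10.289563 = 1.706520
contact ratio ≈ 1.7065

1.7065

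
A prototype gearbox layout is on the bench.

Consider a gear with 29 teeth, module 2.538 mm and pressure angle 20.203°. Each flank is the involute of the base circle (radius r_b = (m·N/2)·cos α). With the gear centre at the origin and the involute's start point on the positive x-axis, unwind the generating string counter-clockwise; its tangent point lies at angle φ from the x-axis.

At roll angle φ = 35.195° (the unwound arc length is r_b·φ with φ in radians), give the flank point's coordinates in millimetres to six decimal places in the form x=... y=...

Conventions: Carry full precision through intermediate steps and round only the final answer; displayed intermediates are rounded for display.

class = single-mesh tooth geometry [base-circle involute, m = 2.538, 29T]
pitch radius r_p = m·N/2 = 2.538·29/2 = 36.801000
base radius r_b = r_p·cos α = 36.801000·cos 20.203° = 34.536816
roll angle φ = 35.195° = 0.61426863 rad
x = r_b·(cos φ + φ·sin φ) = 40.450752
y = r_b·(sin φ − φ·cos φ) = 2.568974

x=40.450752 y=2.568974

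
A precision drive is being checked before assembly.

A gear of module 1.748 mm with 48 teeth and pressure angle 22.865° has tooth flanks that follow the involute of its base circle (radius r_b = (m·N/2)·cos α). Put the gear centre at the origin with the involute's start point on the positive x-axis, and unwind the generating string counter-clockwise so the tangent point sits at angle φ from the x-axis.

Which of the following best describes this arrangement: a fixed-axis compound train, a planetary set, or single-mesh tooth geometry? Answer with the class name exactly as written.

single-mesh tooth geometry

class = single-mesh tooth geometry [base-circle involute, m = 1.748, 48T]
classification: single-mesh tooth geometry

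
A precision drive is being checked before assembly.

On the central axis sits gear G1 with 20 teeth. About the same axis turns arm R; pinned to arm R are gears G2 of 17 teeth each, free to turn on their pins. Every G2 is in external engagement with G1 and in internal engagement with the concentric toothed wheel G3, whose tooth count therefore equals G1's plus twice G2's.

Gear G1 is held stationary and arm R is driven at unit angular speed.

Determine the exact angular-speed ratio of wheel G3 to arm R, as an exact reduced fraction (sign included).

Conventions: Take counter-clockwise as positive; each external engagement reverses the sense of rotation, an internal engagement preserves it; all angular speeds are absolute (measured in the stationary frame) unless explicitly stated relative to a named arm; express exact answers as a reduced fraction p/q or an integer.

37/27

recognized (axles ride arm R): planetary set, 20/17/54 teeth
ring teeth: 20 + 2·17 = 54
20(ω_sun−ω_arm) = −54(ω_ring−ω_arm),  ω_sun = 0, ω_arm = 1
ω_ring = 1 − (20/54)(0−1) = 37/27
ω_out/ω_in = 37/27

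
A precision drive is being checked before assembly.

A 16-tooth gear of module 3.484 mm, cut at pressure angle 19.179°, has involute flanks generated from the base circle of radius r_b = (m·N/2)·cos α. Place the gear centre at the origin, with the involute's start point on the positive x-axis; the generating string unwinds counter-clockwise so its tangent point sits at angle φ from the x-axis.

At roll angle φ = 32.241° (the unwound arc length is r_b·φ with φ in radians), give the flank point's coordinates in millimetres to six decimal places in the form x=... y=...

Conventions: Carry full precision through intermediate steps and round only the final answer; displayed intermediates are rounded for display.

class = single-mesh tooth geometry [base-circle involute, m = 3.484, 16T]
pitch radius r_p = m·N/2 = 3.484·16/2 = 27.872000
base radius r_b = r_p·cos α = 27.872000·cos 19.179° = 26.325016
roll angle φ = 32.241° = 0.56271160 rad
x = r_b·(cos φ + φ·sin φ) = 30.168678
y = r_b·(sin φ − φ·cos φ) = 1.514574

x=30.168678 y=1.514574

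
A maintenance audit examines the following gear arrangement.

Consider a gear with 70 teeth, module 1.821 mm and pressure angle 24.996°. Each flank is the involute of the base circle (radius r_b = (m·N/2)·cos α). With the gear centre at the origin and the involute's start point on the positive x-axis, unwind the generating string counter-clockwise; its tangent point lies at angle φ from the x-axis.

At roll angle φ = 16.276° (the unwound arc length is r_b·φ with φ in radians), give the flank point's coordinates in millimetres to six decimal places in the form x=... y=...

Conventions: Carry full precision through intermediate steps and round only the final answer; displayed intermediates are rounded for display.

x=60.049306 y=0.437838

topology: single-mesh involute geometry — m = 1.821, N = 70
pitch radius r_p = m·N/2 = 1.821·70/2 = 63.735000
base radius r_b = r_p·cos α = 63.735000·cos 24.996° = 57.765407
roll angle φ = 16.276° = 0.28406979 rad
x = r_b·(cos φ + φ·sin φ) = 60.049306
y = r_b·(sin φ − φ·cos φ) = 0.437838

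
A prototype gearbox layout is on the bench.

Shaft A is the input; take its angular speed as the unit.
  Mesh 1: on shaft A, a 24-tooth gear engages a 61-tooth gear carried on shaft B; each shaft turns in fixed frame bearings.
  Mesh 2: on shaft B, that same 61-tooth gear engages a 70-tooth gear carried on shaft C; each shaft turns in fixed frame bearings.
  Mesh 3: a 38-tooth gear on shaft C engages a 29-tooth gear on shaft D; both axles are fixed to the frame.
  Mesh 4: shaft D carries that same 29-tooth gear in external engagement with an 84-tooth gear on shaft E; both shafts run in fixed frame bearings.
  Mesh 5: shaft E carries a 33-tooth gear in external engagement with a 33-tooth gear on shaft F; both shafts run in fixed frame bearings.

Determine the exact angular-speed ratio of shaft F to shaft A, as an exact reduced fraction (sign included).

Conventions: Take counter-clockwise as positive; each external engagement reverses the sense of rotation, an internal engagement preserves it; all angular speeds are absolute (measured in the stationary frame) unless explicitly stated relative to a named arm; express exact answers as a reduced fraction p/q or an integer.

-38/245

class = fixed-axis compound train [5 meshes; 5 ratios multiply, 5 sense flips]
mesh 1 [24T→61T]: running ratio 24/61, sense −
mesh 2 [61T→70T]: running ratio 12/35, sense +
mesh 3 [38T→29T]: running ratio 456/1015, sense −
mesh 4 [29T→84T]: running ratio 38/245, sense +
mesh 5 [33T→33T]: running ratio 38/245, sense −
ω_out/ω_in = -38/245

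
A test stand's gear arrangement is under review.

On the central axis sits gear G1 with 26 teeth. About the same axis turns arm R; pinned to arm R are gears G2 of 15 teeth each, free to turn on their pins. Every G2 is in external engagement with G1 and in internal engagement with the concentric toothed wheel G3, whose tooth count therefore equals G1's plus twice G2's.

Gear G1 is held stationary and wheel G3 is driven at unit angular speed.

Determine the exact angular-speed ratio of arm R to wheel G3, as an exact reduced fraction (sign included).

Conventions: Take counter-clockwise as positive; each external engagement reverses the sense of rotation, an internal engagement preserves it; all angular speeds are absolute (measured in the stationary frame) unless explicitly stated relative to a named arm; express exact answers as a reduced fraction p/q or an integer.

topology: planetary set — G1 26T / G2 15T / G3 56T, arm = carrier (Willis)
ring teeth: 26 + 2·15 = 56
26(ω_sun−ω_arm) = −56(ω_ring−ω_arm),  ω_sun = 0, ω_ring = 1
26(0−ω_arm) = −56(1−ω_arm)  ⇒  82·ω_arm = 56  ⇒  ω_arm = 28/41
ω_out/ω_in = 28/41

28/41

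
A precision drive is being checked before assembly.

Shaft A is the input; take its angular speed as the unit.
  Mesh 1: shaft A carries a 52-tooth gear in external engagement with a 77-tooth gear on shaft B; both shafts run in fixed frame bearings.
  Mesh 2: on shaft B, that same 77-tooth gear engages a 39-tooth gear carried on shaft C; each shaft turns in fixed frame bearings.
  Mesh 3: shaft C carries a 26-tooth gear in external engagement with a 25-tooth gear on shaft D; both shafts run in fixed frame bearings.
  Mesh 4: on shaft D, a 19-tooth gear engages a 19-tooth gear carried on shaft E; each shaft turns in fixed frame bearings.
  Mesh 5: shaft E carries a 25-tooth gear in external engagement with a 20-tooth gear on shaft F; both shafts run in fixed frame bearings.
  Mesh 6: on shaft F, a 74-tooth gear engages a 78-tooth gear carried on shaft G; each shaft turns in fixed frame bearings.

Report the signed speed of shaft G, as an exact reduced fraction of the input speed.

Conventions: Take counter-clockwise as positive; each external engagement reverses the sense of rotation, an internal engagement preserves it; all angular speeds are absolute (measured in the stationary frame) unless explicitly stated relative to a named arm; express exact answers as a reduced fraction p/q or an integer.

74/45

6-mesh fixed-axis compound train (all bearings frame-fixed)
mesh 1 [52T→77T]: |ω|/ω_in = 1×52/77 = 52/77, sense flips to −
mesh 2 [77T→39T]: |ω|/ω_in = (52/77)×77/39 = 4/3, sense flips to +
mesh 3 [26T→25T]: |ω|/ω_in = (4/3)×26/25 = 104/75, sense flips to −
mesh 4 [19T→19T]: |ω|/ω_in = (104/75)×19/19 = 104/75, sense flips to +
mesh 5 [25T→20T]: |ω|/ω_in = (104/75)×25/20 = 26/15, sense flips to −
mesh 6 [74T→78T]: |ω|/ω_in = (26/15)×74/78 = 74/45, sense flips to +
signed output speed (× input speed) = 74/45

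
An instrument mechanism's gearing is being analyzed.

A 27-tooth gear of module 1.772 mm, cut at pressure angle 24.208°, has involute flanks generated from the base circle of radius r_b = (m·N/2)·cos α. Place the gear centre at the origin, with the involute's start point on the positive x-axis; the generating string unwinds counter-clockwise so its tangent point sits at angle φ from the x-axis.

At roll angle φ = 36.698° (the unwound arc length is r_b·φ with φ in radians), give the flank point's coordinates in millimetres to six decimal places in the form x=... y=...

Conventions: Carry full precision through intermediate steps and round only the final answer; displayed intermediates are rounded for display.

class = single-mesh tooth geometry [base-circle involute, m = 1.772, 27T]
pitch radius r_p = m·N/2 = 1.772·27/2 = 23.922000
base radius r_b = r_p·cos α = 23.922000·cos 24.208° = 21.818368
roll angle φ = 36.698° = 0.64050093 rad
x = r_b·(cos φ + φ·sin φ) = 25.845123
y = r_b·(sin φ − φ·cos φ) = 1.833741

x=25.845123 y=1.833741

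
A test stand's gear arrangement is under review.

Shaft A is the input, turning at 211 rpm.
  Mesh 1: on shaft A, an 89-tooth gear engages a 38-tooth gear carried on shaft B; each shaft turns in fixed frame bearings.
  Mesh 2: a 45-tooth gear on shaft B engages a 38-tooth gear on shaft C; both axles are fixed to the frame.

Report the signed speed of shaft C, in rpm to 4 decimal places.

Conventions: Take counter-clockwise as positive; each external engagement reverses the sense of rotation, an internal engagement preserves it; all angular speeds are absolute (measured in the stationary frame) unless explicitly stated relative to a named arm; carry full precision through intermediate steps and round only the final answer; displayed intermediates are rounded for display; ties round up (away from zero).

+585.2181 rpm

topology: fixed-axis compound train — 2 meshes, A→C
mesh 1 [89T→38T]: ω = 211.0000×89/38 = 494.1842 rpm, sense flips to −
mesh 2 [45T→38T]: ω = 494.1842×45/38 = 585.2181 rpm, sense flips to +
signed output speed = +585.2181 rpm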